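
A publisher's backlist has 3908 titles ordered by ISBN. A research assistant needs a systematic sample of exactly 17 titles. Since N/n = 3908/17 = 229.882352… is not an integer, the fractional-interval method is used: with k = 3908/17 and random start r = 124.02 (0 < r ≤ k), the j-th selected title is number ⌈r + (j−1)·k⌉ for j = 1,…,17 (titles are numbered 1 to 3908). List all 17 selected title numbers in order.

j=1: r + 0k = 124.02 → ⌈·⌉ = 125
j=2: r + 1k = 353.902352… → ⌈·⌉ = 354
j=3: r + 2k = 583.784705… → ⌈·⌉ = 584
j=4: r + 3k = 813.667058… → ⌈·⌉ = 814
j=5: r + 4k = 1043.549411… → ⌈·⌉ = 1044
j=6: r + 5k = 1273.431764… → ⌈·⌉ = 1274
j=7: r + 6k = 1503.314117… → ⌈·⌉ = 1504
j=8: r + 7k = 1733.196470… → ⌈·⌉ = 1734
j=9: r + 8k = 1963.078823… → ⌈·⌉ = 1964
j=10: r + 9k = 2192.961176… → ⌈·⌉ = 2193
j=11: r + 10k = 2422.843529… → ⌈·⌉ = 2423
j=12: r + 11k = 2652.725882… → ⌈·⌉ = 2653
j=13: r + 12k = 2882.608235… → ⌈·⌉ = 2883
j=14: r + 13k = 3112.490588… → ⌈·⌉ = 3113
j=15: r + 14k = 3342.372941… → ⌈·⌉ = 3343
j=16: r + 15k = 3572.255294… → ⌈·⌉ = 3573
j=17: r + 16k = 3802.137647… → ⌈·⌉ = 3803

125, 354, 584, 814, 1044, 1274, 1504, 1734, 1964, 2193, 2423, 2653, 2883, 3113, 3343, 3573, 3803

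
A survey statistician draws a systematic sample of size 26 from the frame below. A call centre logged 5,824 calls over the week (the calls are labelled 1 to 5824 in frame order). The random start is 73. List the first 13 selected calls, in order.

73, 297, 521, 745, 969, 1193, 1417, 1641, 1865, 2089, 2313, 2537, 2761

k = N/n = 5824/26 = 224
call 1: 73
call 2: 73 + 224 = 297
call 3: 297 + 224 = 521
call 4: 521 + 224 = 745
call 5: 745 + 224 = 969
call 6: 969 + 224 = 1193
call 7: 1193 + 224 = 1417
call 8: 1417 + 224 = 1641
call 9: 1641 + 224 = 1865
call 10: 1865 + 224 = 2089
call 11: 2089 + 224 = 2313
call 12: 2313 + 224 = 2537
call 13: 2537 + 224 = 2761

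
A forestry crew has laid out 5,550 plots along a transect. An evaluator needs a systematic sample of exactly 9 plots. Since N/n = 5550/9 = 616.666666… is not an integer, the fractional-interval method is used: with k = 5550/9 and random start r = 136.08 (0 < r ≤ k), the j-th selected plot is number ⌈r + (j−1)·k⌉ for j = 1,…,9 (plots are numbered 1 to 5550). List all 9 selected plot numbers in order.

j=1: r + 0k = 136.08 → ⌈·⌉ = 137
j=2: r + 1k = 752.746666… → ⌈·⌉ = 753
j=3: r + 2k = 1369.413333… → ⌈·⌉ = 1370
j=4: r + 3k = 1986.08 → ⌈·⌉ = 1987
j=5: r + 4k = 2602.746666… → ⌈·⌉ = 2603
j=6: r + 5k = 3219.413333… → ⌈·⌉ = 3220
j=7: r + 6k = 3836.08 → ⌈·⌉ = 3837
j=8: r + 7k = 4452.746666… → ⌈·⌉ = 4453
j=9: r + 8k = 5069.413333… → ⌈·⌉ = 5070

137, 753, 1370, 1987, 2603, 3220, 3837, 4453, 5070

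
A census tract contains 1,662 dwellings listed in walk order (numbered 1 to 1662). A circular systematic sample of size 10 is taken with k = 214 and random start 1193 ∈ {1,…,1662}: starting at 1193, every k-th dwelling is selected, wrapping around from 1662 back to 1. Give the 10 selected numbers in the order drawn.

Selection 1: 1193
Selection 2: 1193 + 214 = 1407
Selection 3: 1407 + 214 = 1621
Selection 4: 1621 + 214 = 1835 → 1835 − 1662 = 173
Selection 5: 173 + 214 = 387
Selection 6: 387 + 214 = 601
Selection 7: 601 + 214 = 815
Selection 8: 815 + 214 = 1029
Selection 9: 1029 + 214 = 1243
Selection 10: 1243 + 214 = 1457

1193, 1407, 1621, 173, 387, 601, 815, 1029, 1243, 1457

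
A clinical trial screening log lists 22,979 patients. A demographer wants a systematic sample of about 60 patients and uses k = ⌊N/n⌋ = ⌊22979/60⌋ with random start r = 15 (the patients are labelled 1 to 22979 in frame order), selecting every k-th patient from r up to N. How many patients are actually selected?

k = ⌊22979/60⌋ = 382
Achieved size = ⌊(22979 − 15)/382⌋ + 1 = ⌊22964/382⌋ + 1 = 60 + 1 = 61
(last selection: 15 + 60×382 = 22935 ≤ 22979; next would be 23317 > 22979)

61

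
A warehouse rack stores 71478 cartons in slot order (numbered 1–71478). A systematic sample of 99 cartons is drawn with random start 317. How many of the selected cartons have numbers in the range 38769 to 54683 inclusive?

22

k = 71478/99 = 722
First selection ≥ 38769: 317 + ⌈(38769−317)/722⌉·722 = 317 + 54×722 = 39305
Last selection ≤ 54683: 317 + ⌊(54683−317)/722⌋·722 = 317 + 75×722 = 54467
Count = 75 − 54 + 1 = 22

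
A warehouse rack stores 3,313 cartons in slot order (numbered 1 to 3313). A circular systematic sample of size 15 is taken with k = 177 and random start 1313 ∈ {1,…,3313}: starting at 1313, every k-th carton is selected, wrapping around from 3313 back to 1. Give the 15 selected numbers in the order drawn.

Selection 1: 1313
Selection 2: 1313 + 177 = 1490
Selection 3: 1490 + 177 = 1667
Selection 4: 1667 + 177 = 1844
Selection 5: 1844 + 177 = 2021
Selection 6: 2021 + 177 = 2198
Selection 7: 2198 + 177 = 2375
Selection 8: 2375 + 177 = 2552
Selection 9: 2552 + 177 = 2729
Selection 10: 2729 + 177 = 2906
Selection 11: 2906 + 177 = 3083
Selection 12: 3083 + 177 = 3260
Selection 13: 3260 + 177 = 3437 → 3437 − 3313 = 124
Selection 14: 124 + 177 = 301
Selection 15: 301 + 177 = 478

1313, 1490, 1667, 1844, 2021, 2198, 2375, 2552, 2729, 2906, 3083, 3260, 124, 301, 478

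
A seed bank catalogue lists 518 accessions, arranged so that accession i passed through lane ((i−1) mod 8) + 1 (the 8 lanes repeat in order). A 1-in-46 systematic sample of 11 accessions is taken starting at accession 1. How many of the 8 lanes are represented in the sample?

4

Consecutive selections differ by k = 46, so their lane numbers differ by 46 mod 8 = 6.
gcd(46, 8) = 2, so the sample visits 8/2 = 4 distinct residues mod 8.
Start 1 is lane 1; the lanes hit are 1, 3, 5, 7.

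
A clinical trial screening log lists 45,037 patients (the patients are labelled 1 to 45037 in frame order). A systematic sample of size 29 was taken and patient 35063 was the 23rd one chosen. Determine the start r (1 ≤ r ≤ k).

897

k = 45037/29 = 1553
r = 35063 − (23−1)×1553 = 35063 − 34166 = 897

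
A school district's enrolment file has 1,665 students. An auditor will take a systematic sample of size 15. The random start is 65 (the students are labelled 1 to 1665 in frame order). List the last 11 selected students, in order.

k = N/n = 1665/15 = 111
5th selection = 65 + 4×111 = 509
6th: 509 + 111 = 620
7th: 620 + 111 = 731
8th: 731 + 111 = 842
9th: 842 + 111 = 953
10th: 953 + 111 = 1064
11th: 1064 + 111 = 1175
12th: 1175 + 111 = 1286
13th: 1286 + 111 = 1397
14th: 1397 + 111 = 1508
15th: 1508 + 111 = 1619

509, 620, 731, 842, 953, 1064, 1175, 1286, 1397, 1508, 1619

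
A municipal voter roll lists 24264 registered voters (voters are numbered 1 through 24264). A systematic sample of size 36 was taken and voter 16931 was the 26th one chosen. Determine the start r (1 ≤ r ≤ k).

k = 24264/36 = 674
r = 16931 − (26−1)×674 = 16931 − 16850 = 81

81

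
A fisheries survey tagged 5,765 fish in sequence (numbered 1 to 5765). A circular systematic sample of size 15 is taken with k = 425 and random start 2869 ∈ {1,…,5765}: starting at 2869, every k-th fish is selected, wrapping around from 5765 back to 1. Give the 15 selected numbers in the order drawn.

Selection 1: 2869
Selection 2: 2869 + 425 = 3294
Selection 3: 3294 + 425 = 3719
Selection 4: 3719 + 425 = 4144
Selection 5: 4144 + 425 = 4569
Selection 6: 4569 + 425 = 4994
Selection 7: 4994 + 425 = 5419
Selection 8: 5419 + 425 = 5844 → 5844 − 5765 = 79
Selection 9: 79 + 425 = 504
Selection 10: 504 + 425 = 929
Selection 11: 929 + 425 = 1354
Selection 12: 1354 + 425 = 1779
Selection 13: 1779 + 425 = 2204
Selection 14: 2204 + 425 = 2629
Selection 15: 2629 + 425 = 3054

2869, 3294, 3719, 4144, 4569, 4994, 5419, 79, 504, 929, 1354, 1779, 2204, 2629, 3054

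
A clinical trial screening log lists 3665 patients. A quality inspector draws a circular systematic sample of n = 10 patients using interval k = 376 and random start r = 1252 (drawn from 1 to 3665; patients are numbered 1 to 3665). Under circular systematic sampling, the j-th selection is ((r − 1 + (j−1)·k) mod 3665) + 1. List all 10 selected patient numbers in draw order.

Selection 1: 1252
Selection 2: 1252 + 376 = 1628
Selection 3: 1628 + 376 = 2004
Selection 4: 2004 + 376 = 2380
Selection 5: 2380 + 376 = 2756
Selection 6: 2756 + 376 = 3132
Selection 7: 3132 + 376 = 3508
Selection 8: 3508 + 376 = 3884 → 3884 − 3665 = 219
Selection 9: 219 + 376 = 595
Selection 10: 595 + 376 = 971

1252, 1628, 2004, 2380, 2756, 3132, 3508, 219, 595, 971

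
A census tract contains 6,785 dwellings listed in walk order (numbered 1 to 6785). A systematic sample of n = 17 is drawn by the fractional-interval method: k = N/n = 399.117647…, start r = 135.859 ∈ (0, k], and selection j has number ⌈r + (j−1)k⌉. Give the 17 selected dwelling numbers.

136, 535, 935, 1334, 1733, 2132, 2531, 2930, 3329, 3728, 4128, 4527, 4926, 5325, 5724, 6123, 6522

j=1: r + 0k = 135.859 → ⌈·⌉ = 136
j=2: r + 1k = 534.976647… → ⌈·⌉ = 535
j=3: r + 2k = 934.094294… → ⌈·⌉ = 935
j=4: r + 3k = 1333.211941… → ⌈·⌉ = 1334
j=5: r + 4k = 1732.329588… → ⌈·⌉ = 1733
j=6: r + 5k = 2131.447235… → ⌈·⌉ = 2132
j=7: r + 6k = 2530.564882… → ⌈·⌉ = 2531
j=8: r + 7k = 2929.682529… → ⌈·⌉ = 2930
j=9: r + 8k = 3328.800176… → ⌈·⌉ = 3329
j=10: r + 9k = 3727.917823… → ⌈·⌉ = 3728
j=11: r + 10k = 4127.035470… → ⌈·⌉ = 4128
j=12: r + 11k = 4526.153117… → ⌈·⌉ = 4527
j=13: r + 12k = 4925.270764… → ⌈·⌉ = 4926
j=14: r + 13k = 5324.388411… → ⌈·⌉ = 5325
j=15: r + 14k = 5723.506058… → ⌈·⌉ = 5724
j=16: r + 15k = 6122.623705… → ⌈·⌉ = 6123
j=17: r + 16k = 6521.741352… → ⌈·⌉ = 6522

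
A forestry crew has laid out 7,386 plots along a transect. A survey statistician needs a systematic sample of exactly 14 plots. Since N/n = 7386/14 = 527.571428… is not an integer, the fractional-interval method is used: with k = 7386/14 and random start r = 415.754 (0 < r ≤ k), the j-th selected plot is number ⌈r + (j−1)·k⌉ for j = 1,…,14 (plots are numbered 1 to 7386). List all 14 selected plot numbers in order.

j=1: r + 0k = 415.754 → ⌈·⌉ = 416
j=2: r + 1k = 943.325428… → ⌈·⌉ = 944
j=3: r + 2k = 1470.896857… → ⌈·⌉ = 1471
j=4: r + 3k = 1998.468285… → ⌈·⌉ = 1999
j=5: r + 4k = 2526.039714… → ⌈·⌉ = 2527
j=6: r + 5k = 3053.611142… → ⌈·⌉ = 3054
j=7: r + 6k = 3581.182571… → ⌈·⌉ = 3582
j=8: r + 7k = 4108.754 → ⌈·⌉ = 4109
j=9: r + 8k = 4636.325428… → ⌈·⌉ = 4637
j=10: r + 9k = 5163.896857… → ⌈·⌉ = 5164
j=11: r + 10k = 5691.468285… → ⌈·⌉ = 5692
j=12: r + 11k = 6219.039714… → ⌈·⌉ = 6220
j=13: r + 12k = 6746.611142… → ⌈·⌉ = 6747
j=14: r + 13k = 7274.182571… → ⌈·⌉ = 7275

416, 944, 1471, 1999, 2527, 3054, 3582, 4109, 4637, 5164, 5692, 6220, 6747, 7275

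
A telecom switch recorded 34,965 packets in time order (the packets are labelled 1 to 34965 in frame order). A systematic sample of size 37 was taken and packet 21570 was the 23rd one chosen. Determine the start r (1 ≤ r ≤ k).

780

k = 34965/37 = 945
r = 21570 − (23−1)×945 = 21570 − 20790 = 780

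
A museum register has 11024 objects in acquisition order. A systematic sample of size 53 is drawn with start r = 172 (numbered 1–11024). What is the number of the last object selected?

10988

k = 11024/53 = 208
53rd selection = r + (53−1)·k = 172 + 52×208 = 172 + 10816 = 10988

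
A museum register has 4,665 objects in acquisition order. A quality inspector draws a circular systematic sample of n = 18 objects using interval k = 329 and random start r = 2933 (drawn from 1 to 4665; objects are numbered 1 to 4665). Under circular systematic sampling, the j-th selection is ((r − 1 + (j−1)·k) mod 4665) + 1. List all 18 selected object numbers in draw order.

2933, 3262, 3591, 3920, 4249, 4578, 242, 571, 900, 1229, 1558, 1887, 2216, 2545, 2874, 3203, 3532, 3861

Selection 1: 2933
Selection 2: 2933 + 329 = 3262
Selection 3: 3262 + 329 = 3591
Selection 4: 3591 + 329 = 3920
Selection 5: 3920 + 329 = 4249
Selection 6: 4249 + 329 = 4578
Selection 7: 4578 + 329 = 4907 → 4907 − 4665 = 242
Selection 8: 242 + 329 = 571
Selection 9: 571 + 329 = 900
Selection 10: 900 + 329 = 1229
Selection 11: 1229 + 329 = 1558
Selection 12: 1558 + 329 = 1887
Selection 13: 1887 + 329 = 2216
Selection 14: 2216 + 329 = 2545
Selection 15: 2545 + 329 = 2874
Selection 16: 2874 + 329 = 3203
Selection 17: 3203 + 329 = 3532
Selection 18: 3532 + 329 = 3861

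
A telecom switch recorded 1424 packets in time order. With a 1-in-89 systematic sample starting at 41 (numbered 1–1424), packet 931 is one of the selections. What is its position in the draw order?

k = 89
position = (931 − 41)/89 + 1 = 890/89 + 1 = 10 + 1 = 11

11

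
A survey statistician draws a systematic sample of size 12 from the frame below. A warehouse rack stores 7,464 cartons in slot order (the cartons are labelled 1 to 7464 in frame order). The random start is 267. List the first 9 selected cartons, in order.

267, 889, 1511, 2133, 2755, 3377, 3999, 4621, 5243

k = N/n = 7464/12 = 622
carton 1: 267
carton 2: 267 + 622 = 889
carton 3: 889 + 622 = 1511
carton 4: 1511 + 622 = 2133
carton 5: 2133 + 622 = 2755
carton 6: 2755 + 622 = 3377
carton 7: 3377 + 622 = 3999
carton 8: 3999 + 622 = 4621
carton 9: 4621 + 622 = 5243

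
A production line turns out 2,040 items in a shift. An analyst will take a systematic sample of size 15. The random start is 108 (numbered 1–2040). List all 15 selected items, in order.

108, 244, 380, 516, 652, 788, 924, 1060, 1196, 1332, 1468, 1604, 1740, 1876, 2012

k = N/n = 2040/15 = 136
item 1: 108
item 2: 108 + 136 = 244
item 3: 244 + 136 = 380
item 4: 380 + 136 = 516
item 5: 516 + 136 = 652
item 6: 652 + 136 = 788
item 7: 788 + 136 = 924
item 8: 924 + 136 = 1060
item 9: 1060 + 136 = 1196
item 10: 1196 + 136 = 1332
item 11: 1332 + 136 = 1468
item 12: 1468 + 136 = 1604
item 13: 1604 + 136 = 1740
item 14: 1740 + 136 = 1876
item 15: 1876 + 136 = 2012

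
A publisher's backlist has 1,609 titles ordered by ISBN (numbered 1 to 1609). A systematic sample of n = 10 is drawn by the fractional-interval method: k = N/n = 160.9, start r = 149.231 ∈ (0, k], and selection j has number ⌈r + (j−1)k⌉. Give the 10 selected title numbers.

150, 311, 472, 632, 793, 954, 1115, 1276, 1437, 1598

j=1: r + 0k = 149.231 → ⌈·⌉ = 150
j=2: r + 1k = 310.131 → ⌈·⌉ = 311
j=3: r + 2k = 471.031 → ⌈·⌉ = 472
j=4: r + 3k = 631.931 → ⌈·⌉ = 632
j=5: r + 4k = 792.831 → ⌈·⌉ = 793
j=6: r + 5k = 953.731 → ⌈·⌉ = 954
j=7: r + 6k = 1114.631 → ⌈·⌉ = 1115
j=8: r + 7k = 1275.531 → ⌈·⌉ = 1276
j=9: r + 8k = 1436.431 → ⌈·⌉ = 1437
j=10: r + 9k = 1597.331 → ⌈·⌉ = 1598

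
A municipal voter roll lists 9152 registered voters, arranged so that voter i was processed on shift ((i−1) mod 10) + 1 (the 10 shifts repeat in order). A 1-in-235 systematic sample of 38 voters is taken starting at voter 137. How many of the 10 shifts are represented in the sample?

Consecutive selections differ by k = 235, so their shift numbers differ by 235 mod 10 = 5.
gcd(235, 10) = 5, so the sample visits 10/5 = 2 distinct residues mod 10.
Start 137 is shift 7; the shifts hit are 2, 7.

2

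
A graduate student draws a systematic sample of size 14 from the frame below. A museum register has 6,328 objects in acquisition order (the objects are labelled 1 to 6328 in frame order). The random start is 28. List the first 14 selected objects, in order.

k = N/n = 6328/14 = 452
object 1: 28
object 2: 28 + 452 = 480
object 3: 480 + 452 = 932
object 4: 932 + 452 = 1384
object 5: 1384 + 452 = 1836
object 6: 1836 + 452 = 2288
object 7: 2288 + 452 = 2740
object 8: 2740 + 452 = 3192
object 9: 3192 + 452 = 3644
object 10: 3644 + 452 = 4096
object 11: 4096 + 452 = 4548
object 12: 4548 + 452 = 5000
object 13: 5000 + 452 = 5452
object 14: 5452 + 452 = 5904

28, 480, 932, 1384, 1836, 2288, 2740, 3192, 3644, 4096, 4548, 5000, 5452, 5904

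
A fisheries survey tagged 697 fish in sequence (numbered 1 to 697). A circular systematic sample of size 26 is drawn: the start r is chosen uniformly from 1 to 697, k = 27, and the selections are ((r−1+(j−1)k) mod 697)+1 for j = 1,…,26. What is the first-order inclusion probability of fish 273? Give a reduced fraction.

For each position j, as r ranges over 1…697 the j-th selection hits every fish exactly once, so fish 273 is selected for exactly 26 of the 697 starts.
Inclusion probability = 26/697.

26/697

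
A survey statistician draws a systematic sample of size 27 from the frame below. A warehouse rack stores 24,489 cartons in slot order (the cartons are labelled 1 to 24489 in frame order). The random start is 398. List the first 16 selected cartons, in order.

k = N/n = 24489/27 = 907
carton 1: 398
carton 2: 398 + 907 = 1305
carton 3: 1305 + 907 = 2212
carton 4: 2212 + 907 = 3119
carton 5: 3119 + 907 = 4026
carton 6: 4026 + 907 = 4933
carton 7: 4933 + 907 = 5840
carton 8: 5840 + 907 = 6747
carton 9: 6747 + 907 = 7654
carton 10: 7654 + 907 = 8561
carton 11: 8561 + 907 = 9468
carton 12: 9468 + 907 = 10375
carton 13: 10375 + 907 = 11282
carton 14: 11282 + 907 = 12189
carton 15: 12189 + 907 = 13096
carton 16: 13096 + 907 = 14003

398, 1305, 2212, 3119, 4026, 4933, 5840, 6747, 7654, 8561, 9468, 10375, 11282, 12189, 13096, 14003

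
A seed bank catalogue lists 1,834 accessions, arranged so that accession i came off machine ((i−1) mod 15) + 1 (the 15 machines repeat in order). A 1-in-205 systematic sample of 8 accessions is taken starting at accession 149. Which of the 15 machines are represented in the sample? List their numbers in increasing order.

Consecutive selections differ by k = 205, so their machine numbers differ by 205 mod 15 = 10.
gcd(205, 15) = 5, so the sample visits 15/5 = 3 distinct residues mod 15.
Start 149 is machine 14; the machines hit are 4, 9, 14.

4, 9, 14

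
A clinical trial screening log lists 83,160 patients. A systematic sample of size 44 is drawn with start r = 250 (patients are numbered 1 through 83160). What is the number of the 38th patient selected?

k = 83160/44 = 1890
38th selection = r + (38−1)·k = 250 + 37×1890 = 250 + 69930 = 70180

70180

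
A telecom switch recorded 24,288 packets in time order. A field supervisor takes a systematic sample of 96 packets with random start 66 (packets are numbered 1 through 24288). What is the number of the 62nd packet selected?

k = 24288/96 = 253
62nd selection = r + (62−1)·k = 66 + 61×253 = 66 + 15433 = 15499

15499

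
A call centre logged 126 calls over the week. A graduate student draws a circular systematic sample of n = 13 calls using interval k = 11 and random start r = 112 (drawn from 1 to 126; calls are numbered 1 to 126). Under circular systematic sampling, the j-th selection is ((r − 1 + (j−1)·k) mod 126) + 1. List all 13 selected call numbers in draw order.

Selection 1: 112
Selection 2: 112 + 11 = 123
Selection 3: 123 + 11 = 134 → 134 − 126 = 8
Selection 4: 8 + 11 = 19
Selection 5: 19 + 11 = 30
Selection 6: 30 + 11 = 41
Selection 7: 41 + 11 = 52
Selection 8: 52 + 11 = 63
Selection 9: 63 + 11 = 74
Selection 10: 74 + 11 = 85
Selection 11: 85 + 11 = 96
Selection 12: 96 + 11 = 107
Selection 13: 107 + 11 = 118

112, 123, 8, 19, 30, 41, 52, 63, 74, 85, 96, 107, 118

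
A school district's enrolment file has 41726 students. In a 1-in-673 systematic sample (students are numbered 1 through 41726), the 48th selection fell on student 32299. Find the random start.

668

k = 673
r = 32299 − (48−1)×673 = 32299 − 31631 = 668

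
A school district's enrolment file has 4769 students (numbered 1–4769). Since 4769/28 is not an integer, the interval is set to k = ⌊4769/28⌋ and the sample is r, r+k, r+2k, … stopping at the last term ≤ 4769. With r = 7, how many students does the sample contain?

k = ⌊4769/28⌋ = 170
Achieved size = ⌊(4769 − 7)/170⌋ + 1 = ⌊4762/170⌋ + 1 = 28 + 1 = 29
(last selection: 7 + 28×170 = 4767 ≤ 4769; next would be 4937 > 4769)

29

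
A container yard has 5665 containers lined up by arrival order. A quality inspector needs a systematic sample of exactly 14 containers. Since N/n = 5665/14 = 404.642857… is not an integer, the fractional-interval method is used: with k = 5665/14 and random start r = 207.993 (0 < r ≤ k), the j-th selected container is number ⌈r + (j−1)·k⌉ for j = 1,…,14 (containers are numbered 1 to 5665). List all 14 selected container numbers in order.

j=1: r + 0k = 207.993 → ⌈·⌉ = 208
j=2: r + 1k = 612.635857… → ⌈·⌉ = 613
j=3: r + 2k = 1017.278714… → ⌈·⌉ = 1018
j=4: r + 3k = 1421.921571… → ⌈·⌉ = 1422
j=5: r + 4k = 1826.564428… → ⌈·⌉ = 1827
j=6: r + 5k = 2231.207285… → ⌈·⌉ = 2232
j=7: r + 6k = 2635.850142… → ⌈·⌉ = 2636
j=8: r + 7k = 3040.493 → ⌈·⌉ = 3041
j=9: r + 8k = 3445.135857… → ⌈·⌉ = 3446
j=10: r + 9k = 3849.778714… → ⌈·⌉ = 3850
j=11: r + 10k = 4254.421571… → ⌈·⌉ = 4255
j=12: r + 11k = 4659.064428… → ⌈·⌉ = 4660
j=13: r + 12k = 5063.707285… → ⌈·⌉ = 5064
j=14: r + 13k = 5468.350142… → ⌈·⌉ = 5469

208, 613, 1018, 1422, 1827, 2232, 2636, 3041, 3446, 3850, 4255, 4660, 5064, 5469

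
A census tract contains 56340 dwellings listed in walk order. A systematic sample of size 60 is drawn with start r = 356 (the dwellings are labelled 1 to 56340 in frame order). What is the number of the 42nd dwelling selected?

k = 56340/60 = 939
42nd selection = r + (42−1)·k = 356 + 41×939 = 356 + 38499 = 38855

38855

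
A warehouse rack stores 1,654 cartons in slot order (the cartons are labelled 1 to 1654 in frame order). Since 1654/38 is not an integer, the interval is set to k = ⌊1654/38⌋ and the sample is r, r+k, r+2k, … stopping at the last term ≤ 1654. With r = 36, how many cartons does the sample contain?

38

k = ⌊1654/38⌋ = 43
Achieved size = ⌊(1654 − 36)/43⌋ + 1 = ⌊1618/43⌋ + 1 = 37 + 1 = 38
(last selection: 36 + 37×43 = 1627 ≤ 1654; next would be 1670 > 1654)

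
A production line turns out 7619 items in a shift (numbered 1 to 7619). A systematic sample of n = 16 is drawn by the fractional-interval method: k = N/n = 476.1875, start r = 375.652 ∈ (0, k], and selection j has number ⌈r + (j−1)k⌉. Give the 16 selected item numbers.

j=1: r + 0k = 375.652 → ⌈·⌉ = 376
j=2: r + 1k = 851.8395 → ⌈·⌉ = 852
j=3: r + 2k = 1328.027 → ⌈·⌉ = 1329
j=4: r + 3k = 1804.2145 → ⌈·⌉ = 1805
j=5: r + 4k = 2280.402 → ⌈·⌉ = 2281
j=6: r + 5k = 2756.5895 → ⌈·⌉ = 2757
j=7: r + 6k = 3232.777 → ⌈·⌉ = 3233
j=8: r + 7k = 3708.9645 → ⌈·⌉ = 3709
j=9: r + 8k = 4185.152 → ⌈·⌉ = 4186
j=10: r + 9k = 4661.3395 → ⌈·⌉ = 4662
j=11: r + 10k = 5137.527 → ⌈·⌉ = 5138
j=12: r + 11k = 5613.7145 → ⌈·⌉ = 5614
j=13: r + 12k = 6089.902 → ⌈·⌉ = 6090
j=14: r + 13k = 6566.0895 → ⌈·⌉ = 6567
j=15: r + 14k = 7042.277 → ⌈·⌉ = 7043
j=16: r + 15k = 7518.4645 → ⌈·⌉ = 7519

376, 852, 1329, 1805, 2281, 2757, 3233, 3709, 4186, 4662, 5138, 5614, 6090, 6567, 7043, 7519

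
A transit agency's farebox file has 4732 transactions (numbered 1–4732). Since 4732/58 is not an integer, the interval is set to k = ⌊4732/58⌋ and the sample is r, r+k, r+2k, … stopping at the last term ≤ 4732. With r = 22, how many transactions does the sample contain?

k = ⌊4732/58⌋ = 81
Achieved size = ⌊(4732 − 22)/81⌋ + 1 = ⌊4710/81⌋ + 1 = 58 + 1 = 59
(last selection: 22 + 58×81 = 4720 ≤ 4732; next would be 4801 > 4732)

59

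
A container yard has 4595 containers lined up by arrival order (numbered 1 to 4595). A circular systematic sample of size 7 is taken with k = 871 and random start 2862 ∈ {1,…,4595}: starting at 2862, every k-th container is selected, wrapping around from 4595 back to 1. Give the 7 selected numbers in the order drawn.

2862, 3733, 9, 880, 1751, 2622, 3493

Selection 1: 2862
Selection 2: 2862 + 871 = 3733
Selection 3: 3733 + 871 = 4604 → 4604 − 4595 = 9
Selection 4: 9 + 871 = 880
Selection 5: 880 + 871 = 1751
Selection 6: 1751 + 871 = 2622
Selection 7: 2622 + 871 = 3493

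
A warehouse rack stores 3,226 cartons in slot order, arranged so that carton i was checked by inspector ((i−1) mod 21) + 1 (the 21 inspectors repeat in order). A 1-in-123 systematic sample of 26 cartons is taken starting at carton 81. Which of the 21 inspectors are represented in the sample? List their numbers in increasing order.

Consecutive selections differ by k = 123, so their inspector numbers differ by 123 mod 21 = 18.
gcd(123, 21) = 3, so the sample visits 21/3 = 7 distinct residues mod 21.
Start 81 is inspector 18; the inspectors hit are 3, 6, 9, 12, 15, 18, 21.

3, 6, 9, 12, 15, 18, 21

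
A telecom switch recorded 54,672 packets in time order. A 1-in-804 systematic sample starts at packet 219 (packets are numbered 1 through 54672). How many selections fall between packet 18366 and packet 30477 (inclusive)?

k = 804
First selection ≥ 18366: 219 + ⌈(18366−219)/804⌉·804 = 219 + 23×804 = 18711
Last selection ≤ 30477: 219 + ⌊(30477−219)/804⌋·804 = 219 + 37×804 = 29967
Count = 37 − 23 + 1 = 15

15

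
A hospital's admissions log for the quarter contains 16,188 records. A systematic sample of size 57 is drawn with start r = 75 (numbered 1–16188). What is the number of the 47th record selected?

13139

k = 16188/57 = 284
47th selection = r + (47−1)·k = 75 + 46×284 = 75 + 13064 = 13139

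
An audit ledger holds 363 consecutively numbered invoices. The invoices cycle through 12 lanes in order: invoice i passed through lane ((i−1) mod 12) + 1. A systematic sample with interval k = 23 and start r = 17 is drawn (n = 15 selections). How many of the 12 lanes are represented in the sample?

Consecutive selections differ by k = 23, so their lane numbers differ by 23 mod 12 = 11.
gcd(23, 12) = 1, so the sample visits 12/1 = 12 distinct residues mod 12.
Start 17 is lane 5; the lanes hit are 1, 2, 3, 4, 5, 6, 7, 8, 9, 10, 11, 12.

12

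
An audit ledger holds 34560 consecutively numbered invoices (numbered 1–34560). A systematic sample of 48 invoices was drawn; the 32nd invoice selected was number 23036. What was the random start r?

716

k = 34560/48 = 720
r = 23036 − (32−1)×720 = 23036 − 22320 = 716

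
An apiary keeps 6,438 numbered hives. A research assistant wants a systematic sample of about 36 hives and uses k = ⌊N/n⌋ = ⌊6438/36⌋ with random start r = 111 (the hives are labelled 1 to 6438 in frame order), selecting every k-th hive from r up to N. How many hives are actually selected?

36

k = ⌊6438/36⌋ = 178
Achieved size = ⌊(6438 − 111)/178⌋ + 1 = ⌊6327/178⌋ + 1 = 35 + 1 = 36
(last selection: 111 + 35×178 = 6341 ≤ 6438; next would be 6519 > 6438)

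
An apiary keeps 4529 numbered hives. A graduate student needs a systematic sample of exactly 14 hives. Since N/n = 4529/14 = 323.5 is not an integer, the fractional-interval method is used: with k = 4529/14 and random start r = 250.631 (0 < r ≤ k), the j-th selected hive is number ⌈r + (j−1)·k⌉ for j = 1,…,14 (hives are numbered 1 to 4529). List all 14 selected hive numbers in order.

j=1: r + 0k = 250.631 → ⌈·⌉ = 251
j=2: r + 1k = 574.131 → ⌈·⌉ = 575
j=3: r + 2k = 897.631 → ⌈·⌉ = 898
j=4: r + 3k = 1221.131 → ⌈·⌉ = 1222
j=5: r + 4k = 1544.631 → ⌈·⌉ = 1545
j=6: r + 5k = 1868.131 → ⌈·⌉ = 1869
j=7: r + 6k = 2191.631 → ⌈·⌉ = 2192
j=8: r + 7k = 2515.131 → ⌈·⌉ = 2516
j=9: r + 8k = 2838.631 → ⌈·⌉ = 2839
j=10: r + 9k = 3162.131 → ⌈·⌉ = 3163
j=11: r + 10k = 3485.631 → ⌈·⌉ = 3486
j=12: r + 11k = 3809.131 → ⌈·⌉ = 3810
j=13: r + 12k = 4132.631 → ⌈·⌉ = 4133
j=14: r + 13k = 4456.131 → ⌈·⌉ = 4457

251, 575, 898, 1222, 1545, 1869, 2192, 2516, 2839, 3163, 3486, 3810, 4133, 4457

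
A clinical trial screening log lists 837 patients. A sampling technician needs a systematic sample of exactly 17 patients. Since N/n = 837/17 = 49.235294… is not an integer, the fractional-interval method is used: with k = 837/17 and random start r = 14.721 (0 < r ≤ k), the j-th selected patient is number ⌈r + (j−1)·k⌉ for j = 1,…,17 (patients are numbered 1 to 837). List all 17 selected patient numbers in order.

j=1: r + 0k = 14.721 → ⌈·⌉ = 15
j=2: r + 1k = 63.956294… → ⌈·⌉ = 64
j=3: r + 2k = 113.191588… → ⌈·⌉ = 114
j=4: r + 3k = 162.426882… → ⌈·⌉ = 163
j=5: r + 4k = 211.662176… → ⌈·⌉ = 212
j=6: r + 5k = 260.897470… → ⌈·⌉ = 261
j=7: r + 6k = 310.132764… → ⌈·⌉ = 311
j=8: r + 7k = 359.368058… → ⌈·⌉ = 360
j=9: r + 8k = 408.603352… → ⌈·⌉ = 409
j=10: r + 9k = 457.838647… → ⌈·⌉ = 458
j=11: r + 10k = 507.073941… → ⌈·⌉ = 508
j=12: r + 11k = 556.309235… → ⌈·⌉ = 557
j=13: r + 12k = 605.544529… → ⌈·⌉ = 606
j=14: r + 13k = 654.779823… → ⌈·⌉ = 655
j=15: r + 14k = 704.015117… → ⌈·⌉ = 705
j=16: r + 15k = 753.250411… → ⌈·⌉ = 754
j=17: r + 16k = 802.485705… → ⌈·⌉ = 803

15, 64, 114, 163, 212, 261, 311, 360, 409, 458, 508, 557, 606, 655, 705, 754, 803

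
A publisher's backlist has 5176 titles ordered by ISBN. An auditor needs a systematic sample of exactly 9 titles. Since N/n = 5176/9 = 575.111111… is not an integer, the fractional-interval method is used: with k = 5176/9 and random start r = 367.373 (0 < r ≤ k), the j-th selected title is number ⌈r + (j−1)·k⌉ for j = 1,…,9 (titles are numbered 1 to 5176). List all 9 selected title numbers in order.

j=1: r + 0k = 367.373 → ⌈·⌉ = 368
j=2: r + 1k = 942.484111… → ⌈·⌉ = 943
j=3: r + 2k = 1517.595222… → ⌈·⌉ = 1518
j=4: r + 3k = 2092.706333… → ⌈·⌉ = 2093
j=5: r + 4k = 2667.817444… → ⌈·⌉ = 2668
j=6: r + 5k = 3242.928555… → ⌈·⌉ = 3243
j=7: r + 6k = 3818.039666… → ⌈·⌉ = 3819
j=8: r + 7k = 4393.150777… → ⌈·⌉ = 4394
j=9: r + 8k = 4968.261888… → ⌈·⌉ = 4969

368, 943, 1518, 2093, 2668, 3243, 3819, 4394, 4969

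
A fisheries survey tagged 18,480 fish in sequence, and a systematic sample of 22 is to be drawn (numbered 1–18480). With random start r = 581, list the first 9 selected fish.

k = N/n = 18480/22 = 840
fish 1: 581
fish 2: 581 + 840 = 1421
fish 3: 1421 + 840 = 2261
fish 4: 2261 + 840 = 3101
fish 5: 3101 + 840 = 3941
fish 6: 3941 + 840 = 4781
fish 7: 4781 + 840 = 5621
fish 8: 5621 + 840 = 6461
fish 9: 6461 + 840 = 7301

581, 1421, 2261, 3101, 3941, 4781, 5621, 6461, 7301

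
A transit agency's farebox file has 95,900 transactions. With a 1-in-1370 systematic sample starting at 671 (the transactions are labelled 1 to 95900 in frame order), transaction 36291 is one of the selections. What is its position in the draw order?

k = 1370
position = (36291 − 671)/1370 + 1 = 35620/1370 + 1 = 26 + 1 = 27

27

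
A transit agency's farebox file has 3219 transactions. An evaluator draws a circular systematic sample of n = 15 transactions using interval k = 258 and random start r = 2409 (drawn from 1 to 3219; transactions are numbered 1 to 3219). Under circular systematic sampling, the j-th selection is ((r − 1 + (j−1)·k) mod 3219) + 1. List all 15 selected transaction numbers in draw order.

2409, 2667, 2925, 3183, 222, 480, 738, 996, 1254, 1512, 1770, 2028, 2286, 2544, 2802

Selection 1: 2409
Selection 2: 2409 + 258 = 2667
Selection 3: 2667 + 258 = 2925
Selection 4: 2925 + 258 = 3183
Selection 5: 3183 + 258 = 3441 → 3441 − 3219 = 222
Selection 6: 222 + 258 = 480
Selection 7: 480 + 258 = 738
Selection 8: 738 + 258 = 996
Selection 9: 996 + 258 = 1254
Selection 10: 1254 + 258 = 1512
Selection 11: 1512 + 258 = 1770
Selection 12: 1770 + 258 = 2028
Selection 13: 2028 + 258 = 2286
Selection 14: 2286 + 258 = 2544
Selection 15: 2544 + 258 = 2802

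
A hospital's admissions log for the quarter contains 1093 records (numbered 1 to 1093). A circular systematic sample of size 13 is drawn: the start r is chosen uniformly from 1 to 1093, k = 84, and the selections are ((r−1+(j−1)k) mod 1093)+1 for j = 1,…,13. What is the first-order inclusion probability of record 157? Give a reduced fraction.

13/1093

For each position j, as r ranges over 1…1093 the j-th selection hits every record exactly once, so record 157 is selected for exactly 13 of the 1093 starts.
Inclusion probability = 13/1093.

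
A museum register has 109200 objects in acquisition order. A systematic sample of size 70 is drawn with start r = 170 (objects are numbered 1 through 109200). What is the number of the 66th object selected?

101570

k = 109200/70 = 1560
66th selection = r + (66−1)·k = 170 + 65×1560 = 170 + 101400 = 101570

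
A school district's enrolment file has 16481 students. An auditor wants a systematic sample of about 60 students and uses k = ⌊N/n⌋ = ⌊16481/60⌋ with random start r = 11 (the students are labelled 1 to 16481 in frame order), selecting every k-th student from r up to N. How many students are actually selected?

61

k = ⌊16481/60⌋ = 274
Achieved size = ⌊(16481 − 11)/274⌋ + 1 = ⌊16470/274⌋ + 1 = 60 + 1 = 61
(last selection: 11 + 60×274 = 16451 ≤ 16481; next would be 16725 > 16481)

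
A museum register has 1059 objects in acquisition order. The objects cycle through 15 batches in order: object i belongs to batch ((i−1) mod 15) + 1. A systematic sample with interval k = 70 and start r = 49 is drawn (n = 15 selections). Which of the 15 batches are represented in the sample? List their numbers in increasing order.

4, 9, 14

Consecutive selections differ by k = 70, so their batch numbers differ by 70 mod 15 = 10.
gcd(70, 15) = 5, so the sample visits 15/5 = 3 distinct residues mod 15.
Start 49 is batch 4; the batches hit are 4, 9, 14.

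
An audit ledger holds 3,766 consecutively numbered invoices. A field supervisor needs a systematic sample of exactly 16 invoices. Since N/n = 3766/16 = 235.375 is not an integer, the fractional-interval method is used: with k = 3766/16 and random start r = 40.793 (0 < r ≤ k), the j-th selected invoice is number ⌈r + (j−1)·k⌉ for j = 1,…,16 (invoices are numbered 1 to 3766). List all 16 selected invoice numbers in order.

j=1: r + 0k = 40.793 → ⌈·⌉ = 41
j=2: r + 1k = 276.168 → ⌈·⌉ = 277
j=3: r + 2k = 511.543 → ⌈·⌉ = 512
j=4: r + 3k = 746.918 → ⌈·⌉ = 747
j=5: r + 4k = 982.293 → ⌈·⌉ = 983
j=6: r + 5k = 1217.668 → ⌈·⌉ = 1218
j=7: r + 6k = 1453.043 → ⌈·⌉ = 1454
j=8: r + 7k = 1688.418 → ⌈·⌉ = 1689
j=9: r + 8k = 1923.793 → ⌈·⌉ = 1924
j=10: r + 9k = 2159.168 → ⌈·⌉ = 2160
j=11: r + 10k = 2394.543 → ⌈·⌉ = 2395
j=12: r + 11k = 2629.918 → ⌈·⌉ = 2630
j=13: r + 12k = 2865.293 → ⌈·⌉ = 2866
j=14: r + 13k = 3100.668 → ⌈·⌉ = 3101
j=15: r + 14k = 3336.043 → ⌈·⌉ = 3337
j=16: r + 15k = 3571.418 → ⌈·⌉ = 3572

41, 277, 512, 747, 983, 1218, 1454, 1689, 1924, 2160, 2395, 2630, 2866, 3101, 3337, 3572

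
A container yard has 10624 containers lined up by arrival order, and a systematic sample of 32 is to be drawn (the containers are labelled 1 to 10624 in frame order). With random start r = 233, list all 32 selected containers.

k = N/n = 10624/32 = 332
container 1: 233
container 2: 233 + 332 = 565
container 3: 565 + 332 = 897
container 4: 897 + 332 = 1229
container 5: 1229 + 332 = 1561
container 6: 1561 + 332 = 1893
container 7: 1893 + 332 = 2225
container 8: 2225 + 332 = 2557
container 9: 2557 + 332 = 2889
container 10: 2889 + 332 = 3221
container 11: 3221 + 332 = 3553
container 12: 3553 + 332 = 3885
container 13: 3885 + 332 = 4217
container 14: 4217 + 332 = 4549
container 15: 4549 + 332 = 4881
container 16: 4881 + 332 = 5213
container 17: 5213 + 332 = 5545
container 18: 5545 + 332 = 5877
container 19: 5877 + 332 = 6209
container 20: 6209 + 332 = 6541
container 21: 6541 + 332 = 6873
container 22: 6873 + 332 = 7205
container 23: 7205 + 332 = 7537
container 24: 7537 + 332 = 7869
container 25: 7869 + 332 = 8201
container 26: 8201 + 332 = 8533
container 27: 8533 + 332 = 8865
container 28: 8865 + 332 = 9197
container 29: 9197 + 332 = 9529
container 30: 9529 + 332 = 9861
container 31: 9861 + 332 = 10193
container 32: 10193 + 332 = 10525

233, 565, 897, 1229, 1561, 1893, 2225, 2557, 2889, 3221, 3553, 3885, 4217, 4549, 4881, 5213, 5545, 5877, 6209, 6541, 6873, 7205, 7537, 7869, 8201, 8533, 8865, 9197, 9529, 9861, 10193, 10525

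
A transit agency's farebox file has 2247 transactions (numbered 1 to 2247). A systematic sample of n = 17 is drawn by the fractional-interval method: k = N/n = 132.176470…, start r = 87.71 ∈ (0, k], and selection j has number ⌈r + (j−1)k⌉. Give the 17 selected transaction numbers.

88, 220, 353, 485, 617, 749, 881, 1013, 1146, 1278, 1410, 1542, 1674, 1807, 1939, 2071, 2203

j=1: r + 0k = 87.71 → ⌈·⌉ = 88
j=2: r + 1k = 219.886470… → ⌈·⌉ = 220
j=3: r + 2k = 352.062941… → ⌈·⌉ = 353
j=4: r + 3k = 484.239411… → ⌈·⌉ = 485
j=5: r + 4k = 616.415882… → ⌈·⌉ = 617
j=6: r + 5k = 748.592352… → ⌈·⌉ = 749
j=7: r + 6k = 880.768823… → ⌈·⌉ = 881
j=8: r + 7k = 1012.945294… → ⌈·⌉ = 1013
j=9: r + 8k = 1145.121764… → ⌈·⌉ = 1146
j=10: r + 9k = 1277.298235… → ⌈·⌉ = 1278
j=11: r + 10k = 1409.474705… → ⌈·⌉ = 1410
j=12: r + 11k = 1541.651176… → ⌈·⌉ = 1542
j=13: r + 12k = 1673.827647… → ⌈·⌉ = 1674
j=14: r + 13k = 1806.004117… → ⌈·⌉ = 1807
j=15: r + 14k = 1938.180588… → ⌈·⌉ = 1939
j=16: r + 15k = 2070.357058… → ⌈·⌉ = 2071
j=17: r + 16k = 2202.533529… → ⌈·⌉ = 2203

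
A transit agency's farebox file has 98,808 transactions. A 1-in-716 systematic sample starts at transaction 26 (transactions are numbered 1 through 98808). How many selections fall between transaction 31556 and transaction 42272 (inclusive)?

15

k = 716
First selection ≥ 31556: 26 + ⌈(31556−26)/716⌉·716 = 26 + 45×716 = 32246
Last selection ≤ 42272: 26 + ⌊(42272−26)/716⌋·716 = 26 + 59×716 = 42270
Count = 59 − 45 + 1 = 15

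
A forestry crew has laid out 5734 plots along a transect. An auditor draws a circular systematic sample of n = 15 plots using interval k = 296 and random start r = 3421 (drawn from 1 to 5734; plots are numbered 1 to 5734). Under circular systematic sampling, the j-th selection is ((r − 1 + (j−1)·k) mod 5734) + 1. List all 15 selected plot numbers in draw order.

3421, 3717, 4013, 4309, 4605, 4901, 5197, 5493, 55, 351, 647, 943, 1239, 1535, 1831

Selection 1: 3421
Selection 2: 3421 + 296 = 3717
Selection 3: 3717 + 296 = 4013
Selection 4: 4013 + 296 = 4309
Selection 5: 4309 + 296 = 4605
Selection 6: 4605 + 296 = 4901
Selection 7: 4901 + 296 = 5197
Selection 8: 5197 + 296 = 5493
Selection 9: 5493 + 296 = 5789 → 5789 − 5734 = 55
Selection 10: 55 + 296 = 351
Selection 11: 351 + 296 = 647
Selection 12: 647 + 296 = 943
Selection 13: 943 + 296 = 1239
Selection 14: 1239 + 296 = 1535
Selection 15: 1535 + 296 = 1831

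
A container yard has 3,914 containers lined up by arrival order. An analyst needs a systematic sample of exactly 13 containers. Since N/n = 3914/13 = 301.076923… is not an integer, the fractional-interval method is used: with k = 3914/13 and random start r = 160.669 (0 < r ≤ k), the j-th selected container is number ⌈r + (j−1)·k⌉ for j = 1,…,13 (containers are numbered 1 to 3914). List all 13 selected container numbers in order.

161, 462, 763, 1064, 1365, 1667, 1968, 2269, 2570, 2871, 3172, 3473, 3774

j=1: r + 0k = 160.669 → ⌈·⌉ = 161
j=2: r + 1k = 461.745923… → ⌈·⌉ = 462
j=3: r + 2k = 762.822846… → ⌈·⌉ = 763
j=4: r + 3k = 1063.899769… → ⌈·⌉ = 1064
j=5: r + 4k = 1364.976692… → ⌈·⌉ = 1365
j=6: r + 5k = 1666.053615… → ⌈·⌉ = 1667
j=7: r + 6k = 1967.130538… → ⌈·⌉ = 1968
j=8: r + 7k = 2268.207461… → ⌈·⌉ = 2269
j=9: r + 8k = 2569.284384… → ⌈·⌉ = 2570
j=10: r + 9k = 2870.361307… → ⌈·⌉ = 2871
j=11: r + 10k = 3171.438230… → ⌈·⌉ = 3172
j=12: r + 11k = 3472.515153… → ⌈·⌉ = 3473
j=13: r + 12k = 3773.592076… → ⌈·⌉ = 3774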